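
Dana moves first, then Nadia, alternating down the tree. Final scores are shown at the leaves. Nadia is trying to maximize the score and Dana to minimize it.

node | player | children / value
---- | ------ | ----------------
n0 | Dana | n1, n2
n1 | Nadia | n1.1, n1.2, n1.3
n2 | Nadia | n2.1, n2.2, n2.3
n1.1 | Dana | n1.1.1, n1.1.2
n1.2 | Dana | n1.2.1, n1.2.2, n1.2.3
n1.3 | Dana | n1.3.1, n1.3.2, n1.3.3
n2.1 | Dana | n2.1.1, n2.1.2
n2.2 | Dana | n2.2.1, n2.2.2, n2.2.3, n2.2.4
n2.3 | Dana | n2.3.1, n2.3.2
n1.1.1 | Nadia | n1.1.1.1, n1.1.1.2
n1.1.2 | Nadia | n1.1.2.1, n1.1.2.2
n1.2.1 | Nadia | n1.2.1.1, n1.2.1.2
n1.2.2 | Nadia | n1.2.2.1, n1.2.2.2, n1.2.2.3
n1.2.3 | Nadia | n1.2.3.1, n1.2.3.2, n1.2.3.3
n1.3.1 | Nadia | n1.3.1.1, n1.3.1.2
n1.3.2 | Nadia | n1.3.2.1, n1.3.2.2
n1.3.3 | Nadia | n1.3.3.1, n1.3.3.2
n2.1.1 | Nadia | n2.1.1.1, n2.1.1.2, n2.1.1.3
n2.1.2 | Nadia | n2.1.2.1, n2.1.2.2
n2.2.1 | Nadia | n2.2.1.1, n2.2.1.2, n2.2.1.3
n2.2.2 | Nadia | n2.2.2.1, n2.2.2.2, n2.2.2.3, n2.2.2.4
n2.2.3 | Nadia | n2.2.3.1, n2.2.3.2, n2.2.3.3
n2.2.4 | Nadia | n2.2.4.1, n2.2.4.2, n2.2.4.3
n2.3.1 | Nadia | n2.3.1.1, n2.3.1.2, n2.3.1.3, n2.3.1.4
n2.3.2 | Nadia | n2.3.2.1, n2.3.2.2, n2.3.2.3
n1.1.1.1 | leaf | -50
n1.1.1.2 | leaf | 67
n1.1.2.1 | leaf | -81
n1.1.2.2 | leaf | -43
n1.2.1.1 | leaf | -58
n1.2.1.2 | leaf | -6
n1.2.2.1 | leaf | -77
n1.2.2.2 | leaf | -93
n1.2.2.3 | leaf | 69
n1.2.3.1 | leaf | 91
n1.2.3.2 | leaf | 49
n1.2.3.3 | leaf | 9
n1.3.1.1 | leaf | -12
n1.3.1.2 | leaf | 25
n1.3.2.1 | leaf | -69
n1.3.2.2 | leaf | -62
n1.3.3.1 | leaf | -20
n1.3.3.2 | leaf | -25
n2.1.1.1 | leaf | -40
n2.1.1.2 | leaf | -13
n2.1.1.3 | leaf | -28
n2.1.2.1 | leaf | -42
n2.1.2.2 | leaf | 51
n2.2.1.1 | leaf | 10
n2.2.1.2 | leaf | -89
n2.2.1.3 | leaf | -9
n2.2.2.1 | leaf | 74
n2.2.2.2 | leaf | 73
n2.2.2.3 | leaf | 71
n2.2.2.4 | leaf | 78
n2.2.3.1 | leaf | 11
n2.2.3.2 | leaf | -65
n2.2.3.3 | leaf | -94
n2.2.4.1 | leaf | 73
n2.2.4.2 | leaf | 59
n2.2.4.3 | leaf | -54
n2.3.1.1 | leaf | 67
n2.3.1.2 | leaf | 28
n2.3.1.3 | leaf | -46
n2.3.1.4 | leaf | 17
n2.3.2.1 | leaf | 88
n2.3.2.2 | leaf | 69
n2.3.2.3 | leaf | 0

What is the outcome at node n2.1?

-13

n2.1.1 (Nadia): max(-40, -13, -28) = -13
n2.1.2 (Nadia): max(-42, 51) = 51
n2.1 (Dana): min(-13, 51) = -13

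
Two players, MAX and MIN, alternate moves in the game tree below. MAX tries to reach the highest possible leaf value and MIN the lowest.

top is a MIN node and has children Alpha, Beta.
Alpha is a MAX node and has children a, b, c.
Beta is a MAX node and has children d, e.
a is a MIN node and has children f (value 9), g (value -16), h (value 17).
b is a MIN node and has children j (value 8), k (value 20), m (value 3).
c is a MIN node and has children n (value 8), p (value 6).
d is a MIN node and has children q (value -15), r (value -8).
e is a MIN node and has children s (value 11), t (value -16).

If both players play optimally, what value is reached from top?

a (MIN): min(9, -16, 17) = -16
b (MIN): min(8, 20, 3) = 3
c (MIN): min(8, 6) = 6
Alpha (MAX): max(-16, 3, 6) = 6
d (MIN): min(-15, -8) = -15
e (MIN): min(11, -16) = -16
Beta (MAX): max(-15, -16) = -15
top (MIN): min(6, -15) = -15

-15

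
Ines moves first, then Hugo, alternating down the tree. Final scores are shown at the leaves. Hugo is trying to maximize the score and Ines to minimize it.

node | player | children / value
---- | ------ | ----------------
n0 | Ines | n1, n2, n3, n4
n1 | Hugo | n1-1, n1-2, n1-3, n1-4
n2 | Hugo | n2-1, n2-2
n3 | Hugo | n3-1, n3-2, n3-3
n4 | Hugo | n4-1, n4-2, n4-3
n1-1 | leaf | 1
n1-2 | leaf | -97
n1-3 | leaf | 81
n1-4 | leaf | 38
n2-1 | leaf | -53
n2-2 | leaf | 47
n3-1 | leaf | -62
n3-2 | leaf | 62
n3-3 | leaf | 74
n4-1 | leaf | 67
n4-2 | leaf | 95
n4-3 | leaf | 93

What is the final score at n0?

n1 (Hugo): max(1, -97, 81, 38) = 81
n2 (Hugo): max(-53, 47) = 47
n3 (Hugo): max(-62, 62, 74) = 74
n4 (Hugo): max(67, 95, 93) = 95
n0 (Ines): min(81, 47, 74, 95) = 47

47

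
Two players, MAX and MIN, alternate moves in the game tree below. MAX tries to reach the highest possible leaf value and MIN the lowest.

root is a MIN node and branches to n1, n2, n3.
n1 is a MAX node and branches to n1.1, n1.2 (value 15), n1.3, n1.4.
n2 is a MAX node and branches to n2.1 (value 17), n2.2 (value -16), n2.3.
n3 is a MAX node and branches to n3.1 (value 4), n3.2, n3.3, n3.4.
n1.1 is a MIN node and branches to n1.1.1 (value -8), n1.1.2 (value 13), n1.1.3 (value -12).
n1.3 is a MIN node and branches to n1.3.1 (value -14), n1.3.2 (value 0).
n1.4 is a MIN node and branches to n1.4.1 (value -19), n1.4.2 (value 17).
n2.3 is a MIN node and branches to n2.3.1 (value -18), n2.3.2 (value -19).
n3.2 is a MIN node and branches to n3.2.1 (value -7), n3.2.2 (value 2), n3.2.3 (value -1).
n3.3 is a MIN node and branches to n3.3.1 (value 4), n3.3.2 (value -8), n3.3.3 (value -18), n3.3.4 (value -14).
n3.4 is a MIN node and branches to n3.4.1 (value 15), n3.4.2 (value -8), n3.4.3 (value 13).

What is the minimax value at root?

n1.1 (MIN): min(-8, 13, -12) = -12
n1.3 (MIN): min(-14, 0) = -14
n1.4 (MIN): min(-19, 17) = -19
n1 (MAX): max(-12, 15, -14, -19) = 15
n2.3 (MIN): min(-18, -19) = -19
n2 (MAX): max(17, -16, -19) = 17
n3.2 (MIN): min(-7, 2, -1) = -7
n3.3 (MIN): min(4, -8, -18, -14) = -18
n3.4 (MIN): min(15, -8, 13) = -8
n3 (MAX): max(4, -7, -18, -8) = 4
root (MIN): min(15, 17, 4) = 4

4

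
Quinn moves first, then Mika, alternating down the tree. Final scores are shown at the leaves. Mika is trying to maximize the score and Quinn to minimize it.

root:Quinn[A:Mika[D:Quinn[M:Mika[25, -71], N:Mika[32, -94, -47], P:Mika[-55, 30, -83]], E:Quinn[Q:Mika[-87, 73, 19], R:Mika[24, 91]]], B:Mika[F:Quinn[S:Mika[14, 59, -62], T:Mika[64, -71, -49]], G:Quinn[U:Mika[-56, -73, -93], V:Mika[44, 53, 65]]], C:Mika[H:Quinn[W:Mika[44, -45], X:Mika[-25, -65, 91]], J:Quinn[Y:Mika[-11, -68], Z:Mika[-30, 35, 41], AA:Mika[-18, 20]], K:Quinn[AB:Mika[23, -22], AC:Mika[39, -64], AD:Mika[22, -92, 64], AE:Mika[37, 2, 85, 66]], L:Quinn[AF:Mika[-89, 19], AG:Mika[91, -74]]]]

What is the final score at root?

44

M (Mika): max(25, -71) = 25
N (Mika): max(32, -94, -47) = 32
P (Mika): max(-55, 30, -83) = 30
D (Quinn): min(25, 32, 30) = 25
Q (Mika): max(-87, 73, 19) = 73
R (Mika): max(24, 91) = 91
E (Quinn): min(73, 91) = 73
A (Mika): max(25, 73) = 73
S (Mika): max(14, 59, -62) = 59
T (Mika): max(64, -71, -49) = 64
F (Quinn): min(59, 64) = 59
U (Mika): max(-56, -73, -93) = -56
V (Mika): max(44, 53, 65) = 65
G (Quinn): min(-56, 65) = -56
B (Mika): max(59, -56) = 59
W (Mika): max(44, -45) = 44
X (Mika): max(-25, -65, 91) = 91
H (Quinn): min(44, 91) = 44
Y (Mika): max(-11, -68) = -11
Z (Mika): max(-30, 35, 41) = 41
AA (Mika): max(-18, 20) = 20
J (Quinn): min(-11, 41, 20) = -11
AB (Mika): max(23, -22) = 23
AC (Mika): max(39, -64) = 39
AD (Mika): max(22, -92, 64) = 64
AE (Mika): max(37, 2, 85, 66) = 85
K (Quinn): min(23, 39, 64, 85) = 23
AF (Mika): max(-89, 19) = 19
AG (Mika): max(91, -74) = 91
L (Quinn): min(19, 91) = 19
C (Mika): max(44, -11, 23, 19) = 44
root (Quinn): min(73, 59, 44) = 44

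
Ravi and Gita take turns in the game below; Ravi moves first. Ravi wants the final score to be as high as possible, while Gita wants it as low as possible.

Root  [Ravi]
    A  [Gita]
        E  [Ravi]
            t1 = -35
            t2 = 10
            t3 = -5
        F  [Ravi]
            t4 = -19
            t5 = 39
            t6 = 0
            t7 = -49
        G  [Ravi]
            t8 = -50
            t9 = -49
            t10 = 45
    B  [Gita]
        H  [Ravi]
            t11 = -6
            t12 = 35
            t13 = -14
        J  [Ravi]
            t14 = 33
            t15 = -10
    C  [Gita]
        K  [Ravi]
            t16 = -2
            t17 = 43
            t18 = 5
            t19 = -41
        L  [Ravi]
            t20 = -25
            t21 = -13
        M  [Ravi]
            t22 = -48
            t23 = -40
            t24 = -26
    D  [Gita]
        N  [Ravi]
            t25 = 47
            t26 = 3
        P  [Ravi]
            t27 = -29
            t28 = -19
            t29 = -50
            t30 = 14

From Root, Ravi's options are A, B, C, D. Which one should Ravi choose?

E (Ravi): max(-35, 10, -5) = 10
F (Ravi): max(-19, 39, 0, -49) = 39
G (Ravi): max(-50, -49, 45) = 45
A (Gita): min(10, 39, 45) = 10
H (Ravi): max(-6, 35, -14) = 35
J (Ravi): max(33, -10) = 33
B (Gita): min(35, 33) = 33
K (Ravi): max(-2, 43, 5, -41) = 43
L (Ravi): max(-25, -13) = -13
M (Ravi): max(-48, -40, -26) = -26
C (Gita): min(43, -13, -26) = -26
N (Ravi): max(47, 3) = 47
P (Ravi): max(-29, -19, -50, 14) = 14
D (Gita): min(47, 14) = 14
Root (Ravi): max(10, 33, -26, 14) = 33
Ravi at Root wants the highest of {A=10, B=33, C=-26, D=14}, so chooses B.

B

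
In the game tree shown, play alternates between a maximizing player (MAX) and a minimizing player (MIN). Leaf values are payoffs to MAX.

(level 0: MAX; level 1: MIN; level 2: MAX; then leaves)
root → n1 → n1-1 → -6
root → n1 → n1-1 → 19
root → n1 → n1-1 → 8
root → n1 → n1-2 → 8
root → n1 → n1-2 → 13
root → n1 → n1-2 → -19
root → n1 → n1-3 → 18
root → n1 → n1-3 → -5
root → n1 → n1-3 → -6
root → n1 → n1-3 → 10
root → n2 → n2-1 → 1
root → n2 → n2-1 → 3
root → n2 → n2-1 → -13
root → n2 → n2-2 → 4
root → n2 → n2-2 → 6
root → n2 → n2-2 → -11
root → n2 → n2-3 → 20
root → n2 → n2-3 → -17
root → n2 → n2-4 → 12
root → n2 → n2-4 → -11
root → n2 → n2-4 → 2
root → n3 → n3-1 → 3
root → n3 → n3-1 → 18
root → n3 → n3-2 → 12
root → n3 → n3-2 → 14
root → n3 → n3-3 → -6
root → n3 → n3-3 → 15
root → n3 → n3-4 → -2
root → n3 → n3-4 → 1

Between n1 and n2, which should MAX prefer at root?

n1-1 (MAX): max(-6, 19, 8) = 19
n1-2 (MAX): max(8, 13, -19) = 13
n1-3 (MAX): max(18, -5, -6, 10) = 18
n1 (MIN): min(19, 13, 18) = 13
n2-1 (MAX): max(1, 3, -13) = 3
n2-2 (MAX): max(4, 6, -11) = 6
n2-3 (MAX): max(20, -17) = 20
n2-4 (MAX): max(12, -11, 2) = 12
n2 (MIN): min(3, 6, 20, 12) = 3
MAX prefers the higher value; n1=13, n2=3. n1 is better since 13 > 3.

n1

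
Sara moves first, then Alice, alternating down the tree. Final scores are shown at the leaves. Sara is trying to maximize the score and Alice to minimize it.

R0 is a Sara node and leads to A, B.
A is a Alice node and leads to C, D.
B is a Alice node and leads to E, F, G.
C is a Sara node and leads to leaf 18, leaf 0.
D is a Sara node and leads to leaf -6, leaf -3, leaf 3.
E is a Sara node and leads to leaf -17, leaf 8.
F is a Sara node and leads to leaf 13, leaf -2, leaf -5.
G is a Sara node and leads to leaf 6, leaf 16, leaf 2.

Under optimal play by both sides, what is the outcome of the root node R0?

8

C (Sara): max(18, 0) = 18
D (Sara): max(-6, -3, 3) = 3
A (Alice): min(18, 3) = 3
E (Sara): max(-17, 8) = 8
F (Sara): max(13, -2, -5) = 13
G (Sara): max(6, 16, 2) = 16
B (Alice): min(8, 13, 16) = 8
R0 (Sara): max(3, 8) = 8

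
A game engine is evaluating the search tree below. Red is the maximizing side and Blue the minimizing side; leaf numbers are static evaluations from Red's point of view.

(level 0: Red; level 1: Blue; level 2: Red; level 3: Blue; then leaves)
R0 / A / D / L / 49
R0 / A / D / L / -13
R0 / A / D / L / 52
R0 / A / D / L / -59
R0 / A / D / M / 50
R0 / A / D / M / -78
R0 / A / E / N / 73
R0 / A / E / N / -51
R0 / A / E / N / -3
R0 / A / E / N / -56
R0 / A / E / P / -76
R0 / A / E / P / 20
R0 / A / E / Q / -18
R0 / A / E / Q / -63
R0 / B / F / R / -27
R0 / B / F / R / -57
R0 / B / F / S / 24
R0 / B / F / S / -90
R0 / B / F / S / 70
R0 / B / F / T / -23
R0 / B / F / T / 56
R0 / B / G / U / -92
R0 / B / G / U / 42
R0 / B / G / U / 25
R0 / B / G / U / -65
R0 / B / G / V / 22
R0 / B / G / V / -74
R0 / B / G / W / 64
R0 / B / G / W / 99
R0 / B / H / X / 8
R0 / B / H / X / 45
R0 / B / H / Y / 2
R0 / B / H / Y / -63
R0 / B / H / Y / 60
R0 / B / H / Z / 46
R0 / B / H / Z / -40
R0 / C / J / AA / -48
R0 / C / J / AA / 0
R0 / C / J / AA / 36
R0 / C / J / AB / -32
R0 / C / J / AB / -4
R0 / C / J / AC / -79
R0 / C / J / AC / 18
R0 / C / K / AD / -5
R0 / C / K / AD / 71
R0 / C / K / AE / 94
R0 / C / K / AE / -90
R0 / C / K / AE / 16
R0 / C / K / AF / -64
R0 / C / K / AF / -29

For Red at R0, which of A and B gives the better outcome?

B

L (Blue): min(49, -13, 52, -59) = -59
M (Blue): min(50, -78) = -78
D (Red): max(-59, -78) = -59
N (Blue): min(73, -51, -3, -56) = -56
P (Blue): min(-76, 20) = -76
Q (Blue): min(-18, -63) = -63
E (Red): max(-56, -76, -63) = -56
A (Blue): min(-59, -56) = -59
R (Blue): min(-27, -57) = -57
S (Blue): min(24, -90, 70) = -90
T (Blue): min(-23, 56) = -23
F (Red): max(-57, -90, -23) = -23
U (Blue): min(-92, 42, 25, -65) = -92
V (Blue): min(22, -74) = -74
W (Blue): min(64, 99) = 64
G (Red): max(-92, -74, 64) = 64
X (Blue): min(8, 45) = 8
Y (Blue): min(2, -63, 60) = -63
Z (Blue): min(46, -40) = -40
H (Red): max(8, -63, -40) = 8
B (Blue): min(-23, 64, 8) = -23
Red prefers the higher value; A=-59, B=-23. B is better since -23 > -59.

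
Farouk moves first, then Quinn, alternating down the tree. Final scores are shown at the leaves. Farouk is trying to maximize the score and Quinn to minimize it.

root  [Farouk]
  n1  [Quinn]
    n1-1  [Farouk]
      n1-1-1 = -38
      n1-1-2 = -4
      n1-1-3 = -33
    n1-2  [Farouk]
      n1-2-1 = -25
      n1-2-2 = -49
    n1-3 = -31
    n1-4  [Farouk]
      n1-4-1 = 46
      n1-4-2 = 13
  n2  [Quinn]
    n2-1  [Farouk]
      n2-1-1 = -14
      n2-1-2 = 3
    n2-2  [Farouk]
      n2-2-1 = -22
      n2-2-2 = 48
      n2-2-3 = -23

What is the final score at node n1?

n1-1 (Farouk): max(-38, -4, -33) = -4
n1-2 (Farouk): max(-25, -49) = -25
n1-4 (Farouk): max(46, 13) = 46
n1 (Quinn): min(-4, -25, -31, 46) = -31

-31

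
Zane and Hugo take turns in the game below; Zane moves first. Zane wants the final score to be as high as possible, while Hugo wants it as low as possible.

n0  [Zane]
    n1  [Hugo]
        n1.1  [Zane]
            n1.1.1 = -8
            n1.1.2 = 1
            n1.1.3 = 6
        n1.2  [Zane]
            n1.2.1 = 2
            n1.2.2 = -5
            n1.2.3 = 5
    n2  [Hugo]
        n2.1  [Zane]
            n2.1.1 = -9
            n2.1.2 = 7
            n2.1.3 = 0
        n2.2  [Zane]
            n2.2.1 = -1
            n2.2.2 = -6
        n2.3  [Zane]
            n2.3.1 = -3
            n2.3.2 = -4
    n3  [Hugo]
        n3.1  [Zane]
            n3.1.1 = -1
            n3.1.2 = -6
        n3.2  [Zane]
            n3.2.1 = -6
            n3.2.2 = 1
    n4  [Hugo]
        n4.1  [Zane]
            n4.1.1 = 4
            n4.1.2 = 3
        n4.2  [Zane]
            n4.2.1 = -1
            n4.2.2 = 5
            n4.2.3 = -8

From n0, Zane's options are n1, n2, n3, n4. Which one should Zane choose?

n1

n1.1 (Zane): max(-8, 1, 6) = 6
n1.2 (Zane): max(2, -5, 5) = 5
n1 (Hugo): min(6, 5) = 5
n2.1 (Zane): max(-9, 7, 0) = 7
n2.2 (Zane): max(-1, -6) = -1
n2.3 (Zane): max(-3, -4) = -3
n2 (Hugo): min(7, -1, -3) = -3
n3.1 (Zane): max(-1, -6) = -1
n3.2 (Zane): max(-6, 1) = 1
n3 (Hugo): min(-1, 1) = -1
n4.1 (Zane): max(4, 3) = 4
n4.2 (Zane): max(-1, 5, -8) = 5
n4 (Hugo): min(4, 5) = 4
n0 (Zane): max(5, -3, -1, 4) = 5
Zane at n0 wants the highest of {n1=5, n2=-3, n3=-1, n4=4}, so chooses n1.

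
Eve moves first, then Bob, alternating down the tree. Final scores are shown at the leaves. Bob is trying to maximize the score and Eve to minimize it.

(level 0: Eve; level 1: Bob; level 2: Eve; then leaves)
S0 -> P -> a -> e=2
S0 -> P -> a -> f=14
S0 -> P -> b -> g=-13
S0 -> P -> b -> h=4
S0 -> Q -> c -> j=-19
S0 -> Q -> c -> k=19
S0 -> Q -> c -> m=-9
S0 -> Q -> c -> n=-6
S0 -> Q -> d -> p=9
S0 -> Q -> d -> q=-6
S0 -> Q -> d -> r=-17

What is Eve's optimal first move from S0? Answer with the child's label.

a (Eve): min(2, 14) = 2
b (Eve): min(-13, 4) = -13
P (Bob): max(2, -13) = 2
c (Eve): min(-19, 19, -9, -6) = -19
d (Eve): min(9, -6, -17) = -17
Q (Bob): max(-19, -17) = -17
S0 (Eve): min(2, -17) = -17
Eve at S0 wants the lowest of {P=2, Q=-17}, so chooses Q.

Q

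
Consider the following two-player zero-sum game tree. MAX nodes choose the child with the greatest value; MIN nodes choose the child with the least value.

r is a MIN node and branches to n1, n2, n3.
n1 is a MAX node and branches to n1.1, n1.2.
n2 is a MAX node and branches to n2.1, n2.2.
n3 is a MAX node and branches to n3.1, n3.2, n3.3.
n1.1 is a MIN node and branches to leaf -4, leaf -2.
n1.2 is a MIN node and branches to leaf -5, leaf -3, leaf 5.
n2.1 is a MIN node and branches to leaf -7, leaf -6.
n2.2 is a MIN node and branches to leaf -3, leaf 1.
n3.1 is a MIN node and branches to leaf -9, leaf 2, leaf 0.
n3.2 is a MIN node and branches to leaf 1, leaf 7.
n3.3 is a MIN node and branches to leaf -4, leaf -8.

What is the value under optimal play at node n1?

-4

n1.1 (MIN): min(-4, -2) = -4
n1.2 (MIN): min(-5, -3, 5) = -5
n1 (MAX): max(-4, -5) = -4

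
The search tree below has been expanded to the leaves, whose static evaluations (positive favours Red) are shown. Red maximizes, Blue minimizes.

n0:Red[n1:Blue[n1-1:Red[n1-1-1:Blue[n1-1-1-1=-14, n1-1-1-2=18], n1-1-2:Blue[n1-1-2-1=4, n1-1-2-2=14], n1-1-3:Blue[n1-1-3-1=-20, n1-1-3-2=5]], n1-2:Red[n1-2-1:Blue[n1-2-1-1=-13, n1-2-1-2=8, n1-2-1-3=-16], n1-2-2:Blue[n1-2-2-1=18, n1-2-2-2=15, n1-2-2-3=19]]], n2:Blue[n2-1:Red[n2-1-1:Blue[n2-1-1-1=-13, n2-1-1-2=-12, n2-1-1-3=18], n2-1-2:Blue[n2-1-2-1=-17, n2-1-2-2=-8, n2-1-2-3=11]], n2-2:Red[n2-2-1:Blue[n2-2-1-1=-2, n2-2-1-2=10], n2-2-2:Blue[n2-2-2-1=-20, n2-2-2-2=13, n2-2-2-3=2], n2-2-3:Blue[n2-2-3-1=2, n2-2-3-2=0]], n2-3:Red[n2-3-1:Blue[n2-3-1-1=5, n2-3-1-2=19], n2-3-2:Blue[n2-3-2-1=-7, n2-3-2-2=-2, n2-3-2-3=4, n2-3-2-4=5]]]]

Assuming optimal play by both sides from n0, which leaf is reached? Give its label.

n1-1-1 (Blue): min(-14, 18) = -14
n1-1-2 (Blue): min(4, 14) = 4
n1-1-3 (Blue): min(-20, 5) = -20
n1-1 (Red): max(-14, 4, -20) = 4
n1-2-1 (Blue): min(-13, 8, -16) = -16
n1-2-2 (Blue): min(18, 15, 19) = 15
n1-2 (Red): max(-16, 15) = 15
n1 (Blue): min(4, 15) = 4
n2-1-1 (Blue): min(-13, -12, 18) = -13
n2-1-2 (Blue): min(-17, -8, 11) = -17
n2-1 (Red): max(-13, -17) = -13
n2-2-1 (Blue): min(-2, 10) = -2
n2-2-2 (Blue): min(-20, 13, 2) = -20
n2-2-3 (Blue): min(2, 0) = 0
n2-2 (Red): max(-2, -20, 0) = 0
n2-3-1 (Blue): min(5, 19) = 5
n2-3-2 (Blue): min(-7, -2, 4, 5) = -7
n2-3 (Red): max(5, -7) = 5
n2 (Blue): min(-13, 0, 5) = -13
n0 (Red): max(4, -13) = 4
At n0, Red picks n1 (highest: 4).
At n1, Blue picks n1-1 (lowest: 4).
At n1-1, Red picks n1-1-2 (highest: 4).
At n1-1-2, Blue picks n1-1-2-1 (lowest: 4).
Terminal value 4.

n1-1-2-1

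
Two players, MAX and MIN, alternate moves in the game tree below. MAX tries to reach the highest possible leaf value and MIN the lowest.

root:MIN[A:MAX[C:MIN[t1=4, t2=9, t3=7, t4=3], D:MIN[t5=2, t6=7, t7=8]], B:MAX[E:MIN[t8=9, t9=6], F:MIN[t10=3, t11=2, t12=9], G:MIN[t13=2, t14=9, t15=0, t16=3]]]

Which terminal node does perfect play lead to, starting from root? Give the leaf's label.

t4

C (MIN): min(4, 9, 7, 3) = 3
D (MIN): min(2, 7, 8) = 2
A (MAX): max(3, 2) = 3
E (MIN): min(9, 6) = 6
F (MIN): min(3, 2, 9) = 2
G (MIN): min(2, 9, 0, 3) = 0
B (MAX): max(6, 2, 0) = 6
root (MIN): min(3, 6) = 3
At root, MIN picks A (lowest: 3).
At A, MAX picks C (highest: 3).
At C, MIN picks t4 (lowest: 3).
Terminal value 3.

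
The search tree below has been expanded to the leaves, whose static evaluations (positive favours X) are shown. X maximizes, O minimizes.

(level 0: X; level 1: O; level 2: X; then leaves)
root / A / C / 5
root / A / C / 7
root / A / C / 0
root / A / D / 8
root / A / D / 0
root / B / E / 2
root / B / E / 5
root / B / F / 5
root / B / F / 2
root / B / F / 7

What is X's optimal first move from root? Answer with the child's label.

C (X): max(5, 7, 0) = 7
D (X): max(8, 0) = 8
A (O): min(7, 8) = 7
E (X): max(2, 5) = 5
F (X): max(5, 2, 7) = 7
B (O): min(5, 7) = 5
root (X): max(7, 5) = 7
X at root wants the highest of {A=7, B=5}, so chooses A.

A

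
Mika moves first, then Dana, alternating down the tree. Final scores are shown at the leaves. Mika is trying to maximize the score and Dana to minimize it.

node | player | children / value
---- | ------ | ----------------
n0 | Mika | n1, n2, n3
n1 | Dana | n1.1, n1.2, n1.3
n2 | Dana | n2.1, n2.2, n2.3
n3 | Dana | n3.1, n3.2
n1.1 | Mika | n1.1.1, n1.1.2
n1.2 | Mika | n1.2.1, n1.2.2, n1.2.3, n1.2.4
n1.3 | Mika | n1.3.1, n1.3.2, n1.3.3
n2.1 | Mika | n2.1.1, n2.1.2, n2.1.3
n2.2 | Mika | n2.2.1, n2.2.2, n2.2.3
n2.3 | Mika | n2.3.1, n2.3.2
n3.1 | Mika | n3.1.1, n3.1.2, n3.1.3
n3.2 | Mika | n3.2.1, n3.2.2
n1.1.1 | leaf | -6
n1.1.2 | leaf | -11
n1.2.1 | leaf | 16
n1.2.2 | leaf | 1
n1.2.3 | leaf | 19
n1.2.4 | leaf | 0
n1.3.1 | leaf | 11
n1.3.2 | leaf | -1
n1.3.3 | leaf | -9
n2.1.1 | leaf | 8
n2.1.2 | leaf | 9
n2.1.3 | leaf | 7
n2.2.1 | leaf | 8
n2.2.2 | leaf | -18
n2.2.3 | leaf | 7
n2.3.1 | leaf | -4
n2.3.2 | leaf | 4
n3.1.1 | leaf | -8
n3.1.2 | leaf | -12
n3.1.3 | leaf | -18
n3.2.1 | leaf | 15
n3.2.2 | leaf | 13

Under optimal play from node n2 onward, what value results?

n2.1 (Mika): max(8, 9, 7) = 9
n2.2 (Mika): max(8, -18, 7) = 8
n2.3 (Mika): max(-4, 4) = 4
n2 (Dana): min(9, 8, 4) = 4

4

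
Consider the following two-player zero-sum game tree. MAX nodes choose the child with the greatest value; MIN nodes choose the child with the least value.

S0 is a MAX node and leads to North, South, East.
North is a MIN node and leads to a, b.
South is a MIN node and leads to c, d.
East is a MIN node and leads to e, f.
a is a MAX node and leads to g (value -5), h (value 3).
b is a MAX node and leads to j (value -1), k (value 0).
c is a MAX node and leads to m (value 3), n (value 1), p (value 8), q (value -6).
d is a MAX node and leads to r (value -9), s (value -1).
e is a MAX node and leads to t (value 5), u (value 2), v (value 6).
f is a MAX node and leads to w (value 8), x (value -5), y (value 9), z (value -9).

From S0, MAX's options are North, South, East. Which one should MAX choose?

a (MAX): max(-5, 3) = 3
b (MAX): max(-1, 0) = 0
North (MIN): min(3, 0) = 0
c (MAX): max(3, 1, 8, -6) = 8
d (MAX): max(-9, -1) = -1
South (MIN): min(8, -1) = -1
e (MAX): max(5, 2, 6) = 6
f (MAX): max(8, -5, 9, -9) = 9
East (MIN): min(6, 9) = 6
S0 (MAX): max(0, -1, 6) = 6
MAX at S0 wants the highest of {North=0, South=-1, East=6}, so chooses East.

East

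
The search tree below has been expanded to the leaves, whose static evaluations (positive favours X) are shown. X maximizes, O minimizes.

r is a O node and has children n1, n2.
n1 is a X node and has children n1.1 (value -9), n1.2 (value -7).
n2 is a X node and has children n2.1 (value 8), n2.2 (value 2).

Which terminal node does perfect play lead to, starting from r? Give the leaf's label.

n1 (X): max(-9, -7) = -7
n2 (X): max(8, 2) = 8
r (O): min(-7, 8) = -7
At r, O picks n1 (lowest: -7).
At n1, X picks n1.2 (highest: -7).
Terminal value -7.

n1.2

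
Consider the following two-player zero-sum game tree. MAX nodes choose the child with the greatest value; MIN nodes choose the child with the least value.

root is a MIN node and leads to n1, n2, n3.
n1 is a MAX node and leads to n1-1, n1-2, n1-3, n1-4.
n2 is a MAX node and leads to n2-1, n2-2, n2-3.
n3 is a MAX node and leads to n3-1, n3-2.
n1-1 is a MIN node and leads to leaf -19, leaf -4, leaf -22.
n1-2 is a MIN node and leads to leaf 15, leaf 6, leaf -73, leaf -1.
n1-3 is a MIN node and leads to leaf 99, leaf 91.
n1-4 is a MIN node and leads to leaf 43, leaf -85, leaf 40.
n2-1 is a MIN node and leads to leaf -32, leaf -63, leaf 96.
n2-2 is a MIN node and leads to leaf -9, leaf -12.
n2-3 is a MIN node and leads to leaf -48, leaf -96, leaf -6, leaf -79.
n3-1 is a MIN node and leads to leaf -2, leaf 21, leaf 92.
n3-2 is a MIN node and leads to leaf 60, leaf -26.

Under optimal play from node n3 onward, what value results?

-2

n3-1 (MIN): min(-2, 21, 92) = -2
n3-2 (MIN): min(60, -26) = -26
n3 (MAX): max(-2, -26) = -2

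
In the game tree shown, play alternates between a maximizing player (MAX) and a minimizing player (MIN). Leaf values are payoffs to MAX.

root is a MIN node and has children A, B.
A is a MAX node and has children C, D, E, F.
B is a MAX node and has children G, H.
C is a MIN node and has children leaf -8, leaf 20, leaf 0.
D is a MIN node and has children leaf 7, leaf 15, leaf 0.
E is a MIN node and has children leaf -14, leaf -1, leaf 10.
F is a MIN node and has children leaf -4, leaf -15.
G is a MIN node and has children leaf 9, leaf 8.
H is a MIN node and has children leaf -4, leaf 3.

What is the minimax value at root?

0

C (MIN): min(-8, 20, 0) = -8
D (MIN): min(7, 15, 0) = 0
E (MIN): min(-14, -1, 10) = -14
F (MIN): min(-4, -15) = -15
A (MAX): max(-8, 0, -14, -15) = 0
G (MIN): min(9, 8) = 8
H (MIN): min(-4, 3) = -4
B (MAX): max(8, -4) = 8
root (MIN): min(0, 8) = 0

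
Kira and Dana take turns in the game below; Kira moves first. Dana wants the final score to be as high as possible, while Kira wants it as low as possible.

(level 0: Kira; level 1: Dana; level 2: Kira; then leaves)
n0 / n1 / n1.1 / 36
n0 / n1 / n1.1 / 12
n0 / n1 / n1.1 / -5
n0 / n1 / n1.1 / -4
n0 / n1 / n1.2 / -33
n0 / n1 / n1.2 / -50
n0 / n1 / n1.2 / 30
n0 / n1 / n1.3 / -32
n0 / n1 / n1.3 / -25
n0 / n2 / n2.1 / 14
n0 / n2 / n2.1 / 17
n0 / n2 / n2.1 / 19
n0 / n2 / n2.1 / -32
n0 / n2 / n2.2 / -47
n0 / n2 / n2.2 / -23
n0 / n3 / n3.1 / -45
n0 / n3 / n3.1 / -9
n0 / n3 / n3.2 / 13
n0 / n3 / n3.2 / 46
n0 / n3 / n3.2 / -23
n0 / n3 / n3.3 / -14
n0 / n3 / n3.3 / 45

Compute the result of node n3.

-14

n3.1 (Kira): min(-45, -9) = -45
n3.2 (Kira): min(13, 46, -23) = -23
n3.3 (Kira): min(-14, 45) = -14
n3 (Dana): max(-45, -23, -14) = -14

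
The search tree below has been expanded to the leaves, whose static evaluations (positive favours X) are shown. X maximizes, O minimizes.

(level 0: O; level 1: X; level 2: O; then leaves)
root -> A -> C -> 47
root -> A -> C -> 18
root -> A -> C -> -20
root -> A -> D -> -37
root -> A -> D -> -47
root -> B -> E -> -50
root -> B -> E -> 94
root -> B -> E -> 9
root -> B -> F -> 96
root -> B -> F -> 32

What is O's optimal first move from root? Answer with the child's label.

A

C (O): min(47, 18, -20) = -20
D (O): min(-37, -47) = -47
A (X): max(-20, -47) = -20
E (O): min(-50, 94, 9) = -50
F (O): min(96, 32) = 32
B (X): max(-50, 32) = 32
root (O): min(-20, 32) = -20
O at root wants the lowest of {A=-20, B=32}, so chooses A.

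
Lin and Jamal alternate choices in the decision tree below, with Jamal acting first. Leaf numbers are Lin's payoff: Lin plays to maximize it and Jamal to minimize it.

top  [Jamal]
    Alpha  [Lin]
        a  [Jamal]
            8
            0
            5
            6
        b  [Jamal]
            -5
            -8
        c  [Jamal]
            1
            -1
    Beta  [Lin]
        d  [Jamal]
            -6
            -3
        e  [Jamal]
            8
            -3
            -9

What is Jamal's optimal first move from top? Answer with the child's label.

Beta

a (Jamal): min(8, 0, 5, 6) = 0
b (Jamal): min(-5, -8) = -8
c (Jamal): min(1, -1) = -1
Alpha (Lin): max(0, -8, -1) = 0
d (Jamal): min(-6, -3) = -6
e (Jamal): min(8, -3, -9) = -9
Beta (Lin): max(-6, -9) = -6
top (Jamal): min(0, -6) = -6
Jamal at top wants the lowest of {Alpha=0, Beta=-6}, so chooses Beta.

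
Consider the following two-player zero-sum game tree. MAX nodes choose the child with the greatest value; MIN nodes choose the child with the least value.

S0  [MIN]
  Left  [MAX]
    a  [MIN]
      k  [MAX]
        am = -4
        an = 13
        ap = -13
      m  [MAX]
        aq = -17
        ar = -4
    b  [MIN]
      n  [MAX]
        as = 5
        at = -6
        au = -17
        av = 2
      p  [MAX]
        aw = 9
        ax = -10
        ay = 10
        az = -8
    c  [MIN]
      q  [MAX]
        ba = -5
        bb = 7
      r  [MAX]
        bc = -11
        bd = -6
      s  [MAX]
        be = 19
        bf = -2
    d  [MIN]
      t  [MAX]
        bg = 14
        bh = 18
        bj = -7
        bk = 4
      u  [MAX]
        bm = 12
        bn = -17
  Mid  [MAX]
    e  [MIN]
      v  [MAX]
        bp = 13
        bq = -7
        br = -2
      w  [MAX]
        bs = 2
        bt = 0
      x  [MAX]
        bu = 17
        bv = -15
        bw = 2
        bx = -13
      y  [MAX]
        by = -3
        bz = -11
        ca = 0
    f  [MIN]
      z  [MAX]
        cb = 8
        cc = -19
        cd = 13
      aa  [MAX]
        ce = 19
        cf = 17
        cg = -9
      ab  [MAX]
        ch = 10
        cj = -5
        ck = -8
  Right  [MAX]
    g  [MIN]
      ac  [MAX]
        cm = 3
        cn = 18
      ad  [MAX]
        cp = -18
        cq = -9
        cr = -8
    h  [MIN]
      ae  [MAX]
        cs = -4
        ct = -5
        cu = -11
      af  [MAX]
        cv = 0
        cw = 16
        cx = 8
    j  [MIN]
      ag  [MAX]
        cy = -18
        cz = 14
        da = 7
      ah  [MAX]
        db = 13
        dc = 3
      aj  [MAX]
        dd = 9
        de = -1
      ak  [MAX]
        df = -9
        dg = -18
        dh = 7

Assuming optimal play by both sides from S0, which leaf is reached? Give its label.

k (MAX): max(-4, 13, -13) = 13
m (MAX): max(-17, -4) = -4
a (MIN): min(13, -4) = -4
n (MAX): max(5, -6, -17, 2) = 5
p (MAX): max(9, -10, 10, -8) = 10
b (MIN): min(5, 10) = 5
q (MAX): max(-5, 7) = 7
r (MAX): max(-11, -6) = -6
s (MAX): max(19, -2) = 19
c (MIN): min(7, -6, 19) = -6
t (MAX): max(14, 18, -7, 4) = 18
u (MAX): max(12, -17) = 12
d (MIN): min(18, 12) = 12
Left (MAX): max(-4, 5, -6, 12) = 12
v (MAX): max(13, -7, -2) = 13
w (MAX): max(2, 0) = 2
x (MAX): max(17, -15, 2, -13) = 17
y (MAX): max(-3, -11, 0) = 0
e (MIN): min(13, 2, 17, 0) = 0
z (MAX): max(8, -19, 13) = 13
aa (MAX): max(19, 17, -9) = 19
ab (MAX): max(10, -5, -8) = 10
f (MIN): min(13, 19, 10) = 10
Mid (MAX): max(0, 10) = 10
ac (MAX): max(3, 18) = 18
ad (MAX): max(-18, -9, -8) = -8
g (MIN): min(18, -8) = -8
ae (MAX): max(-4, -5, -11) = -4
af (MAX): max(0, 16, 8) = 16
h (MIN): min(-4, 16) = -4
ag (MAX): max(-18, 14, 7) = 14
ah (MAX): max(13, 3) = 13
aj (MAX): max(9, -1) = 9
ak (MAX): max(-9, -18, 7) = 7
j (MIN): min(14, 13, 9, 7) = 7
Right (MAX): max(-8, -4, 7) = 7
S0 (MIN): min(12, 10, 7) = 7
At S0, MIN picks Right (lowest: 7).
At Right, MAX picks j (highest: 7).
At j, MIN picks ak (lowest: 7).
At ak, MAX picks dh (highest: 7).
Terminal value 7.

dh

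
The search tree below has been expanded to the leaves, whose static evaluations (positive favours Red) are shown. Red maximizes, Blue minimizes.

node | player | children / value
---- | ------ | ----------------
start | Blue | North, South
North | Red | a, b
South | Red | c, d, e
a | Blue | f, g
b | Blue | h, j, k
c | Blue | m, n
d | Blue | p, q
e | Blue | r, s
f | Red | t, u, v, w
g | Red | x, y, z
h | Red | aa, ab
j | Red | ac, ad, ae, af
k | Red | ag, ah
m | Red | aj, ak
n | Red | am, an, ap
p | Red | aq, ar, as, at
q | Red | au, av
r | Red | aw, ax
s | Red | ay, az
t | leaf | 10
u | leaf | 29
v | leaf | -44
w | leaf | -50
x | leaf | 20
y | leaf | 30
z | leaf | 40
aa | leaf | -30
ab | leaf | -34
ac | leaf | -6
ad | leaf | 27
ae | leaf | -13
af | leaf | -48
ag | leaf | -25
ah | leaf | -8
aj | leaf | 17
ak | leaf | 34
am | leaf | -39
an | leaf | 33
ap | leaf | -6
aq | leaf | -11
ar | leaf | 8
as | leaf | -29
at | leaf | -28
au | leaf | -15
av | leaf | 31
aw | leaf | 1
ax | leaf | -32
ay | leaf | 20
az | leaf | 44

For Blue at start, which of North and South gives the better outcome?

North

f (Red): max(10, 29, -44, -50) = 29
g (Red): max(20, 30, 40) = 40
a (Blue): min(29, 40) = 29
h (Red): max(-30, -34) = -30
j (Red): max(-6, 27, -13, -48) = 27
k (Red): max(-25, -8) = -8
b (Blue): min(-30, 27, -8) = -30
North (Red): max(29, -30) = 29
m (Red): max(17, 34) = 34
n (Red): max(-39, 33, -6) = 33
c (Blue): min(34, 33) = 33
p (Red): max(-11, 8, -29, -28) = 8
q (Red): max(-15, 31) = 31
d (Blue): min(8, 31) = 8
r (Red): max(1, -32) = 1
s (Red): max(20, 44) = 44
e (Blue): min(1, 44) = 1
South (Red): max(33, 8, 1) = 33
Blue prefers the lower value; North=29, South=33. North is better since 29 < 33.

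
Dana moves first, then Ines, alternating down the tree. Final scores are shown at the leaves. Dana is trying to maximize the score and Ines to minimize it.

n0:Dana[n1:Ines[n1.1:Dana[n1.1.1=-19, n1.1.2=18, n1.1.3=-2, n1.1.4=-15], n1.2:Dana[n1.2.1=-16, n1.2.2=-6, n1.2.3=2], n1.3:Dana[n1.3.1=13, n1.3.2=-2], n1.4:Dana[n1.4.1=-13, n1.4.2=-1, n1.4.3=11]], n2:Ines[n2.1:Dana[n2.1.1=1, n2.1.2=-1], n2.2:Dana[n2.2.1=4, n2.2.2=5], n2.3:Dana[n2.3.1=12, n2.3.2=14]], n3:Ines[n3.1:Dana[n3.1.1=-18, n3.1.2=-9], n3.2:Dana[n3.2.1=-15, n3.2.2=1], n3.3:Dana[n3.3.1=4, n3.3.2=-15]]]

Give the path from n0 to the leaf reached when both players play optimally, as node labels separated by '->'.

n1.1 (Dana): max(-19, 18, -2, -15) = 18
n1.2 (Dana): max(-16, -6, 2) = 2
n1.3 (Dana): max(13, -2) = 13
n1.4 (Dana): max(-13, -1, 11) = 11
n1 (Ines): min(18, 2, 13, 11) = 2
n2.1 (Dana): max(1, -1) = 1
n2.2 (Dana): max(4, 5) = 5
n2.3 (Dana): max(12, 14) = 14
n2 (Ines): min(1, 5, 14) = 1
n3.1 (Dana): max(-18, -9) = -9
n3.2 (Dana): max(-15, 1) = 1
n3.3 (Dana): max(4, -15) = 4
n3 (Ines): min(-9, 1, 4) = -9
n0 (Dana): max(2, 1, -9) = 2
At n0, Dana picks n1 (highest: 2).
At n1, Ines picks n1.2 (lowest: 2).
At n1.2, Dana picks n1.2.3 (highest: 2).
Terminal value 2.

n0 -> n1 -> n1.2 -> n1.2.3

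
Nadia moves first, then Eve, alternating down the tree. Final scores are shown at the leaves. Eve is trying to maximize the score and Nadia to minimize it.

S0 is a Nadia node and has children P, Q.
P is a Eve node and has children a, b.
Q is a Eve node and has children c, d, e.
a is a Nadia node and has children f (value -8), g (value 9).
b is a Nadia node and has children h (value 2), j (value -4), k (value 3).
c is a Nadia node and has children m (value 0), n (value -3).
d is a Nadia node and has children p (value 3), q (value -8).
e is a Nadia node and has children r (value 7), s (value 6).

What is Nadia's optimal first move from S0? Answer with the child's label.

a (Nadia): min(-8, 9) = -8
b (Nadia): min(2, -4, 3) = -4
P (Eve): max(-8, -4) = -4
c (Nadia): min(0, -3) = -3
d (Nadia): min(3, -8) = -8
e (Nadia): min(7, 6) = 6
Q (Eve): max(-3, -8, 6) = 6
S0 (Nadia): min(-4, 6) = -4
Nadia at S0 wants the lowest of {P=-4, Q=6}, so chooses P.

P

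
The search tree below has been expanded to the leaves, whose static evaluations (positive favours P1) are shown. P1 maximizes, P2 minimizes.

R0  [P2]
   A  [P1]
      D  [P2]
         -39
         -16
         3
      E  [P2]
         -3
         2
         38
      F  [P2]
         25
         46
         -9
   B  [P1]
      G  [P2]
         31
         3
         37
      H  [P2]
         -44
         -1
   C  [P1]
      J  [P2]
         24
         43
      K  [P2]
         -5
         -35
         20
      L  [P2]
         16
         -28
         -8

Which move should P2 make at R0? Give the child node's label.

D (P2): min(-39, -16, 3) = -39
E (P2): min(-3, 2, 38) = -3
F (P2): min(25, 46, -9) = -9
A (P1): max(-39, -3, -9) = -3
G (P2): min(31, 3, 37) = 3
H (P2): min(-44, -1) = -44
B (P1): max(3, -44) = 3
J (P2): min(24, 43) = 24
K (P2): min(-5, -35, 20) = -35
L (P2): min(16, -28, -8) = -28
C (P1): max(24, -35, -28) = 24
R0 (P2): min(-3, 3, 24) = -3
P2 at R0 wants the lowest of {A=-3, B=3, C=24}, so chooses A.

A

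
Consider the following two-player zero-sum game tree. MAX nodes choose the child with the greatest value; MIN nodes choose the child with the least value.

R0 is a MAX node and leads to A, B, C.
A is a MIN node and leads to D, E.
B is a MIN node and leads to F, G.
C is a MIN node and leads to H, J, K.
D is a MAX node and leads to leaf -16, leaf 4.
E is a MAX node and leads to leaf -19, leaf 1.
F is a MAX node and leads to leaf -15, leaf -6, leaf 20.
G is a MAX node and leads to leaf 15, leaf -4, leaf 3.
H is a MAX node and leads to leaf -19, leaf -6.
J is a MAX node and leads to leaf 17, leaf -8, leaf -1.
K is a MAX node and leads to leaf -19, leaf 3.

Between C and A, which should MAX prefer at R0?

H (MAX): max(-19, -6) = -6
J (MAX): max(17, -8, -1) = 17
K (MAX): max(-19, 3) = 3
C (MIN): min(-6, 17, 3) = -6
D (MAX): max(-16, 4) = 4
E (MAX): max(-19, 1) = 1
A (MIN): min(4, 1) = 1
MAX prefers the higher value; C=-6, A=1. A is better since 1 > -6.

A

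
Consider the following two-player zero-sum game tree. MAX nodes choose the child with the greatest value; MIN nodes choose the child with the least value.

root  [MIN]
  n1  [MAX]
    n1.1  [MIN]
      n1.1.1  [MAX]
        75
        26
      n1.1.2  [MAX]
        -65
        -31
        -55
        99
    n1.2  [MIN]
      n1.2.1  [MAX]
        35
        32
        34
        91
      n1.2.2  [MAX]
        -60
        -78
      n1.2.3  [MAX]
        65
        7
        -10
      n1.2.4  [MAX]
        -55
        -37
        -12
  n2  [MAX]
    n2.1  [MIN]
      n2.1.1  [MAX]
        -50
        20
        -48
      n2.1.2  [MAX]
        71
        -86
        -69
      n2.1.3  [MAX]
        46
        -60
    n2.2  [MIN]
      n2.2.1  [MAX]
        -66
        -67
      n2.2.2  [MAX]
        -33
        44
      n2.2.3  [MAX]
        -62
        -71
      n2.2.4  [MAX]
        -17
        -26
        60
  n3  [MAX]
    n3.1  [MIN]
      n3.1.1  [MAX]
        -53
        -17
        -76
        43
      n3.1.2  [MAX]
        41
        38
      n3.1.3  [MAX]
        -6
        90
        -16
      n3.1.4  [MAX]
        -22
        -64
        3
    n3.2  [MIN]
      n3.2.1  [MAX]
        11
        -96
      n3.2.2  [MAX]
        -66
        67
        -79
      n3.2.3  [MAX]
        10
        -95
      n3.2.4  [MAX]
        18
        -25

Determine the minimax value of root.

10

n1.1.1 (MAX): max(75, 26) = 75
n1.1.2 (MAX): max(-65, -31, -55, 99) = 99
n1.1 (MIN): min(75, 99) = 75
n1.2.1 (MAX): max(35, 32, 34, 91) = 91
n1.2.2 (MAX): max(-60, -78) = -60
n1.2.3 (MAX): max(65, 7, -10) = 65
n1.2.4 (MAX): max(-55, -37, -12) = -12
n1.2 (MIN): min(91, -60, 65, -12) = -60
n1 (MAX): max(75, -60) = 75
n2.1.1 (MAX): max(-50, 20, -48) = 20
n2.1.2 (MAX): max(71, -86, -69) = 71
n2.1.3 (MAX): max(46, -60) = 46
n2.1 (MIN): min(20, 71, 46) = 20
n2.2.1 (MAX): max(-66, -67) = -66
n2.2.2 (MAX): max(-33, 44) = 44
n2.2.3 (MAX): max(-62, -71) = -62
n2.2.4 (MAX): max(-17, -26, 60) = 60
n2.2 (MIN): min(-66, 44, -62, 60) = -66
n2 (MAX): max(20, -66) = 20
n3.1.1 (MAX): max(-53, -17, -76, 43) = 43
n3.1.2 (MAX): max(41, 38) = 41
n3.1.3 (MAX): max(-6, 90, -16) = 90
n3.1.4 (MAX): max(-22, -64, 3) = 3
n3.1 (MIN): min(43, 41, 90, 3) = 3
n3.2.1 (MAX): max(11, -96) = 11
n3.2.2 (MAX): max(-66, 67, -79) = 67
n3.2.3 (MAX): max(10, -95) = 10
n3.2.4 (MAX): max(18, -25) = 18
n3.2 (MIN): min(11, 67, 10, 18) = 10
n3 (MAX): max(3, 10) = 10
root (MIN): min(75, 20, 10) = 10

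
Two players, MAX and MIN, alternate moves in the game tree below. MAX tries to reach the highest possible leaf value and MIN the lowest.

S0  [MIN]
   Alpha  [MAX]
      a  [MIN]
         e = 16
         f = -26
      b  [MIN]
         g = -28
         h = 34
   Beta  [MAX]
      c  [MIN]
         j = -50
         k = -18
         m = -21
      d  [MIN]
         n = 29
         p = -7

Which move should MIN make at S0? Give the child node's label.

Alpha

a (MIN): min(16, -26) = -26
b (MIN): min(-28, 34) = -28
Alpha (MAX): max(-26, -28) = -26
c (MIN): min(-50, -18, -21) = -50
d (MIN): min(29, -7) = -7
Beta (MAX): max(-50, -7) = -7
S0 (MIN): min(-26, -7) = -26
MIN at S0 wants the lowest of {Alpha=-26, Beta=-7}, so chooses Alpha.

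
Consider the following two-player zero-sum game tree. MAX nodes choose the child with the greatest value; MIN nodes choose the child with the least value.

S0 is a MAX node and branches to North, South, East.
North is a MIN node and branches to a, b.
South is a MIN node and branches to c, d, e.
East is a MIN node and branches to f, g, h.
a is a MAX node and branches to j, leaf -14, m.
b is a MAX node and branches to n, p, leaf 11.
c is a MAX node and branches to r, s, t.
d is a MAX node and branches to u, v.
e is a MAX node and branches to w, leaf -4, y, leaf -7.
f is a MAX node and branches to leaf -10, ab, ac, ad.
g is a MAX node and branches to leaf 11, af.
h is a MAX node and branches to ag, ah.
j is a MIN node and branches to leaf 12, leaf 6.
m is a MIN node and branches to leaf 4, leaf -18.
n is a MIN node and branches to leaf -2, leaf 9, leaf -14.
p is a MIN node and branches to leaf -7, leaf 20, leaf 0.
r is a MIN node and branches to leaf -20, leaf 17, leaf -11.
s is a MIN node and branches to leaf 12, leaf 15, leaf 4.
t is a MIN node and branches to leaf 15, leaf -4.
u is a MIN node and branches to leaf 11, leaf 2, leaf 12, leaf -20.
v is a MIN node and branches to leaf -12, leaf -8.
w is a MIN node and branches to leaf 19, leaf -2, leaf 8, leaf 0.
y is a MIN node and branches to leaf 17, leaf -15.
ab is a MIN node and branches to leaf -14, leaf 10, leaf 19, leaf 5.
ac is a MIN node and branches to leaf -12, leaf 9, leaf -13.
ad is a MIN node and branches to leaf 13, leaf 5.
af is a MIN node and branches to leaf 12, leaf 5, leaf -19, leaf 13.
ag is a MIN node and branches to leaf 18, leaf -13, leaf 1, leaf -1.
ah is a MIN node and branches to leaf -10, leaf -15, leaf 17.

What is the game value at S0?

6

j (MIN): min(12, 6) = 6
m (MIN): min(4, -18) = -18
a (MAX): max(6, -14, -18) = 6
n (MIN): min(-2, 9, -14) = -14
p (MIN): min(-7, 20, 0) = -7
b (MAX): max(-14, -7, 11) = 11
North (MIN): min(6, 11) = 6
r (MIN): min(-20, 17, -11) = -20
s (MIN): min(12, 15, 4) = 4
t (MIN): min(15, -4) = -4
c (MAX): max(-20, 4, -4) = 4
u (MIN): min(11, 2, 12, -20) = -20
v (MIN): min(-12, -8) = -12
d (MAX): max(-20, -12) = -12
w (MIN): min(19, -2, 8, 0) = -2
y (MIN): min(17, -15) = -15
e (MAX): max(-2, -4, -15, -7) = -2
South (MIN): min(4, -12, -2) = -12
ab (MIN): min(-14, 10, 19, 5) = -14
ac (MIN): min(-12, 9, -13) = -13
ad (MIN): min(13, 5) = 5
f (MAX): max(-10, -14, -13, 5) = 5
af (MIN): min(12, 5, -19, 13) = -19
g (MAX): max(11, -19) = 11
ag (MIN): min(18, -13, 1, -1) = -13
ah (MIN): min(-10, -15, 17) = -15
h (MAX): max(-13, -15) = -13
East (MIN): min(5, 11, -13) = -13
S0 (MAX): max(6, -12, -13) = 6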